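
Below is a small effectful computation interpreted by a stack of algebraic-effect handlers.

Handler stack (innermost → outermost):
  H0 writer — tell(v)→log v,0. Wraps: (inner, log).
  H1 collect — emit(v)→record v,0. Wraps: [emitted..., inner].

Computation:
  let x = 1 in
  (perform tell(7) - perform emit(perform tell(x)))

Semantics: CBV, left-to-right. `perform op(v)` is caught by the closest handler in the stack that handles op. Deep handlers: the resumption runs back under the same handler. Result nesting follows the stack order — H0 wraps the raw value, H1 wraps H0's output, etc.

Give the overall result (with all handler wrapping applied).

Working:
tell(7) @ H0 ⇒ log+=7
tell(1) @ H0 ⇒ log+=1
emit(0) @ H1 ⇒ out+=0
H0 returns (0, (7, 1))
H1 returns [0, (0, (7, 1))]
= [0, (0, (7, 1))]

Answer: [0, (0, (7, 1))]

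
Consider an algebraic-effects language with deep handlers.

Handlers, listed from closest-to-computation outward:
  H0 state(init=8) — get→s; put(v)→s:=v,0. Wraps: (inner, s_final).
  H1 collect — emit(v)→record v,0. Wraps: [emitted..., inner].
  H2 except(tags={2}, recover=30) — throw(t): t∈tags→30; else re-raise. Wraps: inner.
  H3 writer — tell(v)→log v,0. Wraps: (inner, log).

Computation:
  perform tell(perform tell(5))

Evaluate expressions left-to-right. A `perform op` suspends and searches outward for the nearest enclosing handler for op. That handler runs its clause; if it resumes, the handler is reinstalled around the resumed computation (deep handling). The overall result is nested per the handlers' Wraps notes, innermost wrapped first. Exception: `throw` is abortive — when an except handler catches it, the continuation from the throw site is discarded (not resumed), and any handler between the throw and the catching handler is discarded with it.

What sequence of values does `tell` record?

Evaluation trace:
tell(5) @ H3 ⇒ log+=5
tell(0) @ H3 ⇒ log+=0
H0 returns (0, 8)
H1 returns [(0, 8)]
H2 returns [(0, 8)]
H3 returns ([(0, 8)], (5, 0))
= ([(0, 8)], (5, 0))

Answer: (5, 0)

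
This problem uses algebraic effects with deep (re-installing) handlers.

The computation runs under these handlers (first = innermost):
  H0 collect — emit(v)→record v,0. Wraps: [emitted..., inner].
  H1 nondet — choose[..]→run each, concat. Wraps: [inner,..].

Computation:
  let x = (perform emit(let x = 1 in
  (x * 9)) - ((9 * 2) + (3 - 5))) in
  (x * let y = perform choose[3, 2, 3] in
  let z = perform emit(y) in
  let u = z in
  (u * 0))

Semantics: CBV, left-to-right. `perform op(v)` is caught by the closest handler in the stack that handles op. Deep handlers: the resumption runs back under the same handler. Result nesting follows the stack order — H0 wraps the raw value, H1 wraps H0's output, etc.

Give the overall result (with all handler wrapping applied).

Evaluation trace:
emit(9) @ H0 ⇒ out+=9
choose[3, 2, 3] @ H1
  branch[0] choose=3:
    emit(3) @ H0 ⇒ out+=3
    H0 returns [9, 3, 0]
    H1 returns [[9, 3, 0]]
  branch[1] choose=2:
    emit(2) @ H0 ⇒ out+=2
    H0 returns [9, 2, 0]
    H1 returns [[9, 2, 0]]
  branch[2] choose=3:
    emit(3) @ H0 ⇒ out+=3
    H0 returns [9, 3, 0]
    H1 returns [[9, 3, 0]]
= [[9, 3, 0], [9, 2, 0], [9, 3, 0]]

Answer: [[9, 3, 0], [9, 2, 0], [9, 3, 0]]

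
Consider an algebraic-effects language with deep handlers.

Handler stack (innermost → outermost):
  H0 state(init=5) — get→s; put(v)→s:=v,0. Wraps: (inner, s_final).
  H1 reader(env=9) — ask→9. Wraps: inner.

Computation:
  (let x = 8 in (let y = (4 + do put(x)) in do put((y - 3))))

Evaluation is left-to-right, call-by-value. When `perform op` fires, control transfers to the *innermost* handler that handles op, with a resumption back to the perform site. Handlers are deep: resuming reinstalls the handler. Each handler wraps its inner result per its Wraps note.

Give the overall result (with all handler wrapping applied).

Answer: (0, 1)

Evaluation trace:
put(8) @ H0 ⇒ s:=8
put(1) @ H0 ⇒ s:=1
H0 returns (0, 1)
H1 returns (0, 1)
= (0, 1)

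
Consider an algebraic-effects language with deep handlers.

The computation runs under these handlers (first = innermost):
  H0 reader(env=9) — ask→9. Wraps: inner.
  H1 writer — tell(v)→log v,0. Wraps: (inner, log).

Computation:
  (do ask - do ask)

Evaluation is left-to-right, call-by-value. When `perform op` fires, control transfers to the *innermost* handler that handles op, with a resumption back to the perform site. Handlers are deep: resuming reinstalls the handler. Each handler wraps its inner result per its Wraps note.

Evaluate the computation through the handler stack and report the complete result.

Step-by-step:
ask @ H0 ⇒ 9
ask @ H0 ⇒ 9
H0 returns 0
H1 returns (0, ())
= (0, ())

Answer: (0, ())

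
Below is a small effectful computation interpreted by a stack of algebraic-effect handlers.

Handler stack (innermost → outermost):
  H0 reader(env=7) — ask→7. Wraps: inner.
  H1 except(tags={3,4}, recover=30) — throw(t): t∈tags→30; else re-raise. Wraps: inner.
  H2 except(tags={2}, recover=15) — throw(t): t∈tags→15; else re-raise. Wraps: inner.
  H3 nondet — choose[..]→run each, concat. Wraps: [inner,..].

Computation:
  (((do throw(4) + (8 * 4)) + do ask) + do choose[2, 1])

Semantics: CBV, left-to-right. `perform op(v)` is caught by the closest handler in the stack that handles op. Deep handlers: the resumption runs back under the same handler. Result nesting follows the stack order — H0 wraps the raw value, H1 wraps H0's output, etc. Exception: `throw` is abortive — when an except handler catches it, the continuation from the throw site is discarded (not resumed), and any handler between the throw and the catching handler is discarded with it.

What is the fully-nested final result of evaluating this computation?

Step-by-step:
throw(4) @ H1 caught ⇒ 30
H2 returns 30
H3 returns [30]
= [30]

Answer: [30]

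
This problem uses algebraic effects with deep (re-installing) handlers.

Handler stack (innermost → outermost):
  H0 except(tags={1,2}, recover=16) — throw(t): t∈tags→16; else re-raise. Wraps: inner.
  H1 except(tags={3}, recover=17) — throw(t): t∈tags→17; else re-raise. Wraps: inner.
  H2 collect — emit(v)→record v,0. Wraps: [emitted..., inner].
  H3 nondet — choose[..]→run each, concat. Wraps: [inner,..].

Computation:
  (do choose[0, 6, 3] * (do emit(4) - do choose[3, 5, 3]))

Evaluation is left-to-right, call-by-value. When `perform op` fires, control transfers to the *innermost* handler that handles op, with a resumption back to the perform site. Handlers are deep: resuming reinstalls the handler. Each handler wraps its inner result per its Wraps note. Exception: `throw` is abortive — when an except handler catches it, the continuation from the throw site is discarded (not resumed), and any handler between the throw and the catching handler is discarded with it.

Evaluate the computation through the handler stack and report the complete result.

Working:
choose[0, 6, 3] @ H3
  branch[0] choose=0:
    emit(4) @ H2 ⇒ out+=4
    choose[3, 5, 3] @ H3
      branch[0] choose=3:
        H0 returns 0
        H1 returns 0
        H2 returns [4, 0]
        H3 returns [[4, 0]]
      branch[1] choose=5:
        H0 returns 0
        H1 returns 0
        H2 returns [4, 0]
        H3 returns [[4, 0]]
      branch[2] choose=3:
        H0 returns 0
        H1 returns 0
        H2 returns [4, 0]
        H3 returns [[4, 0]]
  branch[1] choose=6:
    emit(4) @ H2 ⇒ out+=4
    choose[3, 5, 3] @ H3
      branch[0] choose=3:
        H0 returns -18
        H1 returns -18
        H2 returns [4, -18]
        H3 returns [[4, -18]]
      branch[1] choose=5:
        H0 returns -30
        H1 returns -30
        H2 returns [4, -30]
        H3 returns [[4, -30]]
      branch[2] choose=3:
        H0 returns -18
        H1 returns -18
        H2 returns [4, -18]
        H3 returns [[4, -18]]
  branch[2] choose=3:
    emit(4) @ H2 ⇒ out+=4
    choose[3, 5, 3] @ H3
      branch[0] choose=3:
        H0 returns -9
        H1 returns -9
        H2 returns [4, -9]
        H3 returns [[4, -9]]
      branch[1] choose=5:
        H0 returns -15
        H1 returns -15
        H2 returns [4, -15]
        H3 returns [[4, -15]]
      branch[2] choose=3:
        H0 returns -9
        H1 returns -9
        H2 returns [4, -9]
        H3 returns [[4, -9]]
= [[4, 0], [4, 0], [4, 0], [4, -18], [4, -30], [4, -18], [4, -9], [4, -15], [4, -9]]

Answer: [[4, 0], [4, 0], [4, 0], [4, -18], [4, -30], [4, -18], [4, -9], [4, -15], [4, -9]]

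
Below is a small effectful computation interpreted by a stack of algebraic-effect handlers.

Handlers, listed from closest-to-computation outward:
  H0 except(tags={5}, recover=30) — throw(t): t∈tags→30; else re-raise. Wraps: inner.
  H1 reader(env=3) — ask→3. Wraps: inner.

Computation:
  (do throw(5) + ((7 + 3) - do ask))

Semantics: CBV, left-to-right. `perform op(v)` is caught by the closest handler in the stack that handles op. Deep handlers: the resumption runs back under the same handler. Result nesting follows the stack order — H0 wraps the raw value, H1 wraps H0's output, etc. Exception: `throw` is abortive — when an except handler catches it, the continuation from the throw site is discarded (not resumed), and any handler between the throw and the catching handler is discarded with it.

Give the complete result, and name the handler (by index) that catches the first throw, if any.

Answer: 30 ; first throw caught by: H0

Evaluation trace:
throw(5) @ H0 caught ⇒ 30
H1 returns 30
= 30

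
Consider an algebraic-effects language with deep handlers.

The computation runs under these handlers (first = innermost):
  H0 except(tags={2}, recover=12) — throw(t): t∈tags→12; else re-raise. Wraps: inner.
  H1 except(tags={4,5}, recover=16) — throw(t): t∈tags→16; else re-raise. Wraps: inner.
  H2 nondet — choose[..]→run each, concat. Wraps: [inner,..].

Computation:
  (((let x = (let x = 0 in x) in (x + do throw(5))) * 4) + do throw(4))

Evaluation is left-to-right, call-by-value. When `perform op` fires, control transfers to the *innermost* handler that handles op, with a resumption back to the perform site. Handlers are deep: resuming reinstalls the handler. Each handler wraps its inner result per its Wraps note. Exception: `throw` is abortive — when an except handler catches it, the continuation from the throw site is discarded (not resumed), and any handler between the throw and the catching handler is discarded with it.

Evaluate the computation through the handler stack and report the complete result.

Answer: [16]

Evaluation trace:
throw(5) @ H0 re-raised
throw(5) @ H1 caught ⇒ 16
H2 returns [16]
= [16]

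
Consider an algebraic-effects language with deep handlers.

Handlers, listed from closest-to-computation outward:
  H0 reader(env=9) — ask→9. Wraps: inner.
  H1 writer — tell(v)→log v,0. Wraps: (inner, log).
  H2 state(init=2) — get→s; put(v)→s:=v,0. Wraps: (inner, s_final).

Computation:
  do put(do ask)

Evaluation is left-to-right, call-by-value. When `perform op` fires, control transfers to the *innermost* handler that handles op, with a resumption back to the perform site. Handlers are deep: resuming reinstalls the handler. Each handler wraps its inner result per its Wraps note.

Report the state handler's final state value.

Answer: 9

Step-by-step:
ask @ H0 ⇒ 9
put(9) @ H2 ⇒ s:=9
H0 returns 0
H1 returns (0, ())
H2 returns ((0, ()), 9)
= ((0, ()), 9)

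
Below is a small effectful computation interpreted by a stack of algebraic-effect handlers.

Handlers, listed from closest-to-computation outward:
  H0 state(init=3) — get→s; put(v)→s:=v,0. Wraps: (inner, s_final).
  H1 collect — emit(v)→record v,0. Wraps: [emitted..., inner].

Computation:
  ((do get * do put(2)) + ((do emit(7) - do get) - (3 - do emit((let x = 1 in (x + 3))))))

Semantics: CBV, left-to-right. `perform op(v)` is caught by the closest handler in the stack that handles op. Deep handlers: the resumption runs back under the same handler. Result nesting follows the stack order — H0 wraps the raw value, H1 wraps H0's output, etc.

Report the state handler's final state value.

Answer: 2

Step-by-step:
get @ H0 ⇒ 3
put(2) @ H0 ⇒ s:=2
emit(7) @ H1 ⇒ out+=7
get @ H0 ⇒ 2
emit(4) @ H1 ⇒ out+=4
H0 returns (-5, 2)
H1 returns [7, 4, (-5, 2)]
= [7, 4, (-5, 2)]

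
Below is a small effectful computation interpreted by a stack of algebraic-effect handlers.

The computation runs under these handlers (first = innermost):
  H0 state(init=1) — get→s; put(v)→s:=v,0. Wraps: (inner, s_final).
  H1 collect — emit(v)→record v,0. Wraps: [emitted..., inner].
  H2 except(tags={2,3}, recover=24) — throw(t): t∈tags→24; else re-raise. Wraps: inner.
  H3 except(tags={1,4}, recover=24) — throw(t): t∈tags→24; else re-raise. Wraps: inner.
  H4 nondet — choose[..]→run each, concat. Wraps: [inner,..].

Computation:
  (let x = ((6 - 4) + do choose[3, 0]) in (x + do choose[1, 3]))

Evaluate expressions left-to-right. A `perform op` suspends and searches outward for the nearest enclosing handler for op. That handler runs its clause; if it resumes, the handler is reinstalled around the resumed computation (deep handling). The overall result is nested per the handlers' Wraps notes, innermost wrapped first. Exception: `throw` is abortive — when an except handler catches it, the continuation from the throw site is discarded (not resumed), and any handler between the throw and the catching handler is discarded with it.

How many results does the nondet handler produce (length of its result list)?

Evaluation trace:
choose[3, 0] @ H4
  branch[0] choose=3:
    choose[1, 3] @ H4
      branch[0] choose=1:
        H0 returns (6, 1)
        H1 returns [(6, 1)]
        H2 returns [(6, 1)]
        H3 returns [(6, 1)]
        H4 returns [[(6, 1)]]
      branch[1] choose=3:
        H0 returns (8, 1)
        H1 returns [(8, 1)]
        H2 returns [(8, 1)]
        H3 returns [(8, 1)]
        H4 returns [[(8, 1)]]
  branch[1] choose=0:
    choose[1, 3] @ H4
      branch[0] choose=1:
        H0 returns (3, 1)
        H1 returns [(3, 1)]
        H2 returns [(3, 1)]
        H3 returns [(3, 1)]
        H4 returns [[(3, 1)]]
      branch[1] choose=3:
        H0 returns (5, 1)
        H1 returns [(5, 1)]
        H2 returns [(5, 1)]
        H3 returns [(5, 1)]
        H4 returns [[(5, 1)]]
= [[(6, 1)], [(8, 1)], [(3, 1)], [(5, 1)]]

Answer: 4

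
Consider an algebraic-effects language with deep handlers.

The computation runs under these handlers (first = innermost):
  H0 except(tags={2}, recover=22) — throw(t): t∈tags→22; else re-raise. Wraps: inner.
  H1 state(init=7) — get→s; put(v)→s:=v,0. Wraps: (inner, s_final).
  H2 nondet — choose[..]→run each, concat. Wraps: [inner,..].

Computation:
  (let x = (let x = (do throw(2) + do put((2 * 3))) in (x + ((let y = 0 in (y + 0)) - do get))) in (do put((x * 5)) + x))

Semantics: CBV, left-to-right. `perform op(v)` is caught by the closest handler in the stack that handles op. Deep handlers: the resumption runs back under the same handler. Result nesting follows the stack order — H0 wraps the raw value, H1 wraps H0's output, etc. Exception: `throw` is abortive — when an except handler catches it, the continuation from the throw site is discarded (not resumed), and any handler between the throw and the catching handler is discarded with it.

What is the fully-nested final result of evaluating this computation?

Step-by-step:
throw(2) @ H0 caught ⇒ 22
H1 returns (22, 7)
H2 returns [(22, 7)]
= [(22, 7)]

Answer: [(22, 7)]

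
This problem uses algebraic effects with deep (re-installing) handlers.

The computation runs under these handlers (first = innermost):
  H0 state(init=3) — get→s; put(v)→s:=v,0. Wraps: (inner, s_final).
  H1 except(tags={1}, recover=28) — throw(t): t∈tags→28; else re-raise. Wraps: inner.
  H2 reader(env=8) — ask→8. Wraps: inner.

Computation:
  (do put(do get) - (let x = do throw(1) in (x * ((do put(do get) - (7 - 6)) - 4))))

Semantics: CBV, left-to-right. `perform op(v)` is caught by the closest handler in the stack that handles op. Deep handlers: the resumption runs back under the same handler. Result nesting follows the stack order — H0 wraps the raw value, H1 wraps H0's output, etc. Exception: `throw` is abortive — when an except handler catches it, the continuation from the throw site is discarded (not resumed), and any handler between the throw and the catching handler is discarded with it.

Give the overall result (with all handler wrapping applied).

Answer: 28

Step-by-step:
get @ H0 ⇒ 3
put(3) @ H0 ⇒ s:=3
throw(1) @ H1 caught ⇒ 28
H2 returns 28
= 28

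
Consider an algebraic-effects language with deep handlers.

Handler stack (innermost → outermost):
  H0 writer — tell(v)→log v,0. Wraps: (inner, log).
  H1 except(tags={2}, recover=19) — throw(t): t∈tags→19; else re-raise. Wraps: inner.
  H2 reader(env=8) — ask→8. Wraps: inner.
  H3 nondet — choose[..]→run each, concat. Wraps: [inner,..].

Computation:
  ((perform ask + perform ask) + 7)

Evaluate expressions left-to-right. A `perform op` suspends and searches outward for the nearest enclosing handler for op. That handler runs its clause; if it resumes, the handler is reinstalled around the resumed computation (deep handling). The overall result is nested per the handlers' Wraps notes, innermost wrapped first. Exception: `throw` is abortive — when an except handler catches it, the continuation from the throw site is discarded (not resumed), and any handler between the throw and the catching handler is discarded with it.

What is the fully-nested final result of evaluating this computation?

Step-by-step:
ask @ H2 ⇒ 8
ask @ H2 ⇒ 8
H0 returns (23, ())
H1 returns (23, ())
H2 returns (23, ())
H3 returns [(23, ())]
= [(23, ())]

Answer: [(23, ())]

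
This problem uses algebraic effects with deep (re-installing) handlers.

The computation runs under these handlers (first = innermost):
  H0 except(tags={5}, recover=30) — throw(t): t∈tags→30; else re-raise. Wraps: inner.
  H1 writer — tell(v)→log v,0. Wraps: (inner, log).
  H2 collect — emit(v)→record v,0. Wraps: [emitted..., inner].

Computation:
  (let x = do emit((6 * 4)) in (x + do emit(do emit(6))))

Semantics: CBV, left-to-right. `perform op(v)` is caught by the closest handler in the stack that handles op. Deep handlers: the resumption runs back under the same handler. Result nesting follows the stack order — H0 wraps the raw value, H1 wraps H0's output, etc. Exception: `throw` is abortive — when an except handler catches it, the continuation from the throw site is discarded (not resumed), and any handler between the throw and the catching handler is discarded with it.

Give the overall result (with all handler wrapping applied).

Answer: [24, 6, 0, (0, ())]

Evaluation trace:
emit(24) @ H2 ⇒ out+=24
emit(6) @ H2 ⇒ out+=6
emit(0) @ H2 ⇒ out+=0
H0 returns 0
H1 returns (0, ())
H2 returns [24, 6, 0, (0, ())]
= [24, 6, 0, (0, ())]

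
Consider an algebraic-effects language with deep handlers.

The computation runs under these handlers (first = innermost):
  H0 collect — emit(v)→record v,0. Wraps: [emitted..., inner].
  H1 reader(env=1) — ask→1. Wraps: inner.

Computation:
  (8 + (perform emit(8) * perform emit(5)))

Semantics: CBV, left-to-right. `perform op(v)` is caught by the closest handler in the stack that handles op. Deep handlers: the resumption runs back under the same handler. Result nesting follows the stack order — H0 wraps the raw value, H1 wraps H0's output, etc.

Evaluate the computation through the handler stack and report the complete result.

Working:
emit(8) @ H0 ⇒ out+=8
emit(5) @ H0 ⇒ out+=5
H0 returns [8, 5, 8]
H1 returns [8, 5, 8]
= [8, 5, 8]

Answer: [8, 5, 8]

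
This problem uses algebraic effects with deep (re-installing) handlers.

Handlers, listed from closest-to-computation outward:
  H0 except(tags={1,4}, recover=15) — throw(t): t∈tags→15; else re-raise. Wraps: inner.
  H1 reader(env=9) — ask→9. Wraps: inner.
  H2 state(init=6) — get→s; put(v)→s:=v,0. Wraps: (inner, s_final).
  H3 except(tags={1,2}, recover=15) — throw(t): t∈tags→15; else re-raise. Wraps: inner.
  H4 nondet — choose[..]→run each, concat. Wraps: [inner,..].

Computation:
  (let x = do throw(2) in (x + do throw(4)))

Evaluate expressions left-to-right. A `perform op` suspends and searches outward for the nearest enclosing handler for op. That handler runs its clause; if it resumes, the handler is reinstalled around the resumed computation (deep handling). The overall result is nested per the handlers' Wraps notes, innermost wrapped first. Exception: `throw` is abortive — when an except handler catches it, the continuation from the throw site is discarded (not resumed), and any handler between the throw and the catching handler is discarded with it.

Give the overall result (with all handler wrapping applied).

Answer: [15]

Step-by-step:
throw(2) @ H0 re-raised
throw(2) @ H3 caught ⇒ 15
H4 returns [15]
= [15]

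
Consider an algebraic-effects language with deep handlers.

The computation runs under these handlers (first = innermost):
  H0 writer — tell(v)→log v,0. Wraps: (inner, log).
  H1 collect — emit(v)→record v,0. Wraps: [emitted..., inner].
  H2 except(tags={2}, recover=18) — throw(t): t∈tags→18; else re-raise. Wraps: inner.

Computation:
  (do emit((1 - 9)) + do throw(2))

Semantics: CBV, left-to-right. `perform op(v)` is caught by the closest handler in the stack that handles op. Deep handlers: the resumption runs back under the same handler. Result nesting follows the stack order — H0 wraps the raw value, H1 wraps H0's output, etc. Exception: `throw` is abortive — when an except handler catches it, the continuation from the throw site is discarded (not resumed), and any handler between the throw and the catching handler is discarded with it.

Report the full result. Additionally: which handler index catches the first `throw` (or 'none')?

Answer: 18 ; first throw caught by: H2

Evaluation trace:
emit(-8) @ H1 ⇒ out+=-8
throw(2) @ H2 caught ⇒ 18
= 18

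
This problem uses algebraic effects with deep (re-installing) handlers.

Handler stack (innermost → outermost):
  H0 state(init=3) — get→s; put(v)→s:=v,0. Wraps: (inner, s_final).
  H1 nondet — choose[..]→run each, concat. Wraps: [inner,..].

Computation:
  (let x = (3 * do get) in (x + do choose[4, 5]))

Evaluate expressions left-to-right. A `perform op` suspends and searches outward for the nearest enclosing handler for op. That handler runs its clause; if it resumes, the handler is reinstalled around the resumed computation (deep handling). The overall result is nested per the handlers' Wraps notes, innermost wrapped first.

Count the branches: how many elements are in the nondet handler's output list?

Working:
get @ H0 ⇒ 3
choose[4, 5] @ H1
  branch[0] choose=4:
    H0 returns (13, 3)
    H1 returns [(13, 3)]
  branch[1] choose=5:
    H0 returns (14, 3)
    H1 returns [(14, 3)]
= [(13, 3), (14, 3)]

Answer: 2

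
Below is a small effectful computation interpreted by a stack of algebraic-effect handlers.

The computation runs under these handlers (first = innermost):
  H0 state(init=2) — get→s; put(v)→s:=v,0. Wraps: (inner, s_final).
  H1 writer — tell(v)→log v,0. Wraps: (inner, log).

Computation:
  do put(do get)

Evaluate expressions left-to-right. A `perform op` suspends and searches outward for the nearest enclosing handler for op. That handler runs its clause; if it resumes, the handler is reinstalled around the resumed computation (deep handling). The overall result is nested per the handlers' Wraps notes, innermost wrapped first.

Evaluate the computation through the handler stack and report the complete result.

Answer: ((0, 2), ())

Step-by-step:
get @ H0 ⇒ 2
put(2) @ H0 ⇒ s:=2
H0 returns (0, 2)
H1 returns ((0, 2), ())
= ((0, 2), ())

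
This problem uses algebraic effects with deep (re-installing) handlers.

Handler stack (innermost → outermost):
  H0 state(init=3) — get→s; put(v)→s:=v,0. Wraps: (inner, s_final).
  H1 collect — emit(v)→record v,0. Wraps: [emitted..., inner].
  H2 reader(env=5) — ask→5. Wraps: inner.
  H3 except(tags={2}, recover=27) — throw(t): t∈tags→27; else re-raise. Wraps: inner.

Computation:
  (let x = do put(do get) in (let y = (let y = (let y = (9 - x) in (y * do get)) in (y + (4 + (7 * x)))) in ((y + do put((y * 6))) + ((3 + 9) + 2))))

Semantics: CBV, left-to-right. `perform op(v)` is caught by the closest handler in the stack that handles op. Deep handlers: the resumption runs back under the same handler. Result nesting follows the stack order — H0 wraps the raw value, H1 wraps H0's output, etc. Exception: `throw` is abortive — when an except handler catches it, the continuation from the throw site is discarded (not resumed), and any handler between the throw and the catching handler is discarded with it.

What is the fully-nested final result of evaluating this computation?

Answer: [(45, 186)]

Working:
get @ H0 ⇒ 3
put(3) @ H0 ⇒ s:=3
get @ H0 ⇒ 3
put(186) @ H0 ⇒ s:=186
H0 returns (45, 186)
H1 returns [(45, 186)]
H2 returns [(45, 186)]
H3 returns [(45, 186)]
= [(45, 186)]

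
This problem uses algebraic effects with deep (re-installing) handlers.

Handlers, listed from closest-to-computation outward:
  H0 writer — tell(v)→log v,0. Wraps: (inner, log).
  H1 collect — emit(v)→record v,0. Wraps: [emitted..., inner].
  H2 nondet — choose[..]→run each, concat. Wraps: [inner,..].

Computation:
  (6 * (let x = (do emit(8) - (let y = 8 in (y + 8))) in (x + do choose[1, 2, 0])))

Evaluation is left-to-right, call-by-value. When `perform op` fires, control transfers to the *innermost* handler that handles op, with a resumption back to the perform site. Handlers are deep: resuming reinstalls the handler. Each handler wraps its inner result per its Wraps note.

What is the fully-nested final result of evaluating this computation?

Answer: [[8, (-90, ())], [8, (-84, ())], [8, (-96, ())]]

Working:
emit(8) @ H1 ⇒ out+=8
choose[1, 2, 0] @ H2
  branch[0] choose=1:
    H0 returns (-90, ())
    H1 returns [8, (-90, ())]
    H2 returns [[8, (-90, ())]]
  branch[1] choose=2:
    H0 returns (-84, ())
    H1 returns [8, (-84, ())]
    H2 returns [[8, (-84, ())]]
  branch[2] choose=0:
    H0 returns (-96, ())
    H1 returns [8, (-96, ())]
    H2 returns [[8, (-96, ())]]
= [[8, (-90, ())], [8, (-84, ())], [8, (-96, ())]]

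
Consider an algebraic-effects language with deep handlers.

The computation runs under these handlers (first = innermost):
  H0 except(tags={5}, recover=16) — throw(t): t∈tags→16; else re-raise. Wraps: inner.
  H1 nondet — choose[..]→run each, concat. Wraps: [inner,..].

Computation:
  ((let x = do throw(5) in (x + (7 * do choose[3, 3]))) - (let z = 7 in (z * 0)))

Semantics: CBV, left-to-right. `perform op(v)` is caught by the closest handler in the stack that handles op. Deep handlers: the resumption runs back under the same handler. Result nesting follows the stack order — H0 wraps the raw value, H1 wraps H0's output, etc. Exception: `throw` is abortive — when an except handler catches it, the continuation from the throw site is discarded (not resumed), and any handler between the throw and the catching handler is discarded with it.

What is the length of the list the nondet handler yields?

Answer: 1

Step-by-step:
throw(5) @ H0 caught ⇒ 16
H1 returns [16]
= [16]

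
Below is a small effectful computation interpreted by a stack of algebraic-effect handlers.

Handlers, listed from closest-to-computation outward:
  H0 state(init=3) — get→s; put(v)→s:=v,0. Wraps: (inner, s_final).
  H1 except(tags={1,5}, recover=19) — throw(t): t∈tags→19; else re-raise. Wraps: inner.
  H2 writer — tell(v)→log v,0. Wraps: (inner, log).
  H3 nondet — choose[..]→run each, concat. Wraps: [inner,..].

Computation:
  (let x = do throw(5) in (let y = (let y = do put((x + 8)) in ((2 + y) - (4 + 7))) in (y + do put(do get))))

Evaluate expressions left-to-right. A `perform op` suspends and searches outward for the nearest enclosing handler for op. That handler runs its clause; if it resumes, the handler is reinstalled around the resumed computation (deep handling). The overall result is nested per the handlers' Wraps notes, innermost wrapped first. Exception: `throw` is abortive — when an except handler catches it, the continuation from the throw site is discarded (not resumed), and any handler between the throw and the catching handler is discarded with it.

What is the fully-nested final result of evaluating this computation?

Working:
throw(5) @ H1 caught ⇒ 19
H2 returns (19, ())
H3 returns [(19, ())]
= [(19, ())]

Answer: [(19, ())]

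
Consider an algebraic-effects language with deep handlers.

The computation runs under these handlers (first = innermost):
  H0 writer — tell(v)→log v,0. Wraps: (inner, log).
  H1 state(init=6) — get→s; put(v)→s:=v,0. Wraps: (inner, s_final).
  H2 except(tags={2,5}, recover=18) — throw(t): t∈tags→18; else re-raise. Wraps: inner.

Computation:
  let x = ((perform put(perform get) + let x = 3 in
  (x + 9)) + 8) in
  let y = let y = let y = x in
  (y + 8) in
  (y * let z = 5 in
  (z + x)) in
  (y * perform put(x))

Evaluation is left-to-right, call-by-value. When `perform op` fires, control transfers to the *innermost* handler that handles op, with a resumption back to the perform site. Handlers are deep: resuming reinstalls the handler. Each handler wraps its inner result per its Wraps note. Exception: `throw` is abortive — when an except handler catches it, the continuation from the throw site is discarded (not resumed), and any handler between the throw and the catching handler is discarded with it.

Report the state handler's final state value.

Working:
get @ H1 ⇒ 6
put(6) @ H1 ⇒ s:=6
put(20) @ H1 ⇒ s:=20
H0 returns (0, ())
H1 returns ((0, ()), 20)
H2 returns ((0, ()), 20)
= ((0, ()), 20)

Answer: 20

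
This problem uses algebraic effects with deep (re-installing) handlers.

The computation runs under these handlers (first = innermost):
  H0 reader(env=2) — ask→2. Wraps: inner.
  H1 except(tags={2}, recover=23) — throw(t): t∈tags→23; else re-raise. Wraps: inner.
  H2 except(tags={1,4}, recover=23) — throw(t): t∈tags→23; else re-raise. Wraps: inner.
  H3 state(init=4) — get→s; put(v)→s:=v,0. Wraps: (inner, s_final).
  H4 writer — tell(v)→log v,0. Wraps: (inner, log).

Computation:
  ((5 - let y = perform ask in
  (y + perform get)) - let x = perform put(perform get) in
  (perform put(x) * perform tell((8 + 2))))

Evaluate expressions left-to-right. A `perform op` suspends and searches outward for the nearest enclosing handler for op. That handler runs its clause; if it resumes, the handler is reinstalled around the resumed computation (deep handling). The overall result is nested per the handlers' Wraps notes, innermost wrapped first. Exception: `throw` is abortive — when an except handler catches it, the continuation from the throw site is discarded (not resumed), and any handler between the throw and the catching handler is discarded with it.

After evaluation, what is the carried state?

Answer: 0

Step-by-step:
ask @ H0 ⇒ 2
get @ H3 ⇒ 4
get @ H3 ⇒ 4
put(4) @ H3 ⇒ s:=4
put(0) @ H3 ⇒ s:=0
tell(10) @ H4 ⇒ log+=10
H0 returns -1
H1 returns -1
H2 returns -1
H3 returns (-1, 0)
H4 returns ((-1, 0), (10))
= ((-1, 0), (10))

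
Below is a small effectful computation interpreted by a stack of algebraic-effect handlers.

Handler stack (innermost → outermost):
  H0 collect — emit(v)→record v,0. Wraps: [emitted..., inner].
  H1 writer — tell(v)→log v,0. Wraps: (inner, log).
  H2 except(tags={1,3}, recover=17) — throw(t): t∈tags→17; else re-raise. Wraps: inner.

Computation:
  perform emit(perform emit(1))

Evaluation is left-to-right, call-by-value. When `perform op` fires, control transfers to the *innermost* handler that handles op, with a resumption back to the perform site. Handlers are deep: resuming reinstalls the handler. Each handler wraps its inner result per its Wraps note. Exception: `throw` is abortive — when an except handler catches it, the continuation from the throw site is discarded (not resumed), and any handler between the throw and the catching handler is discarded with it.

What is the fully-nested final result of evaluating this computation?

Working:
emit(1) @ H0 ⇒ out+=1
emit(0) @ H0 ⇒ out+=0
H0 returns [1, 0, 0]
H1 returns ([1, 0, 0], ())
H2 returns ([1, 0, 0], ())
= ([1, 0, 0], ())

Answer: ([1, 0, 0], ())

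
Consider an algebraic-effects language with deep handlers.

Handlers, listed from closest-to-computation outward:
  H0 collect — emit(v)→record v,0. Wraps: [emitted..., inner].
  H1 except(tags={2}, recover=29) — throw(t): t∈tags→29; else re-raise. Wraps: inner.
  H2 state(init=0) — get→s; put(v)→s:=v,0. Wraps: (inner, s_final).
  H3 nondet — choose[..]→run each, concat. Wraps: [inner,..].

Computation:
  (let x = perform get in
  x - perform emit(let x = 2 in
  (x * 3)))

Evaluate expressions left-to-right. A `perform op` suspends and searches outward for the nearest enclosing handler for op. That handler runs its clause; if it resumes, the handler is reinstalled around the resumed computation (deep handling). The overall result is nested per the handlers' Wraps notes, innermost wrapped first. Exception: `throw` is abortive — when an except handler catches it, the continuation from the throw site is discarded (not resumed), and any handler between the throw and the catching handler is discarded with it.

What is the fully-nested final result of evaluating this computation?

Answer: [([6, 0], 0)]

Evaluation trace:
get @ H2 ⇒ 0
emit(6) @ H0 ⇒ out+=6
H0 returns [6, 0]
H1 returns [6, 0]
H2 returns ([6, 0], 0)
H3 returns [([6, 0], 0)]
= [([6, 0], 0)]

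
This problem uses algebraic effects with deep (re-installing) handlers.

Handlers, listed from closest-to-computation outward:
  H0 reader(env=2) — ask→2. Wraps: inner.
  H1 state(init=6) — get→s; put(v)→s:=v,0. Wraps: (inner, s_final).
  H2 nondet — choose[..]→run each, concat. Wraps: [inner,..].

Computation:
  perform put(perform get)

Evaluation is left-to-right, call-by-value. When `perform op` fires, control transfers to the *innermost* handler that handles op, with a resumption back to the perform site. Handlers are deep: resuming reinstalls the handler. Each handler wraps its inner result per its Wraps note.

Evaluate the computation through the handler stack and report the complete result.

Working:
get @ H1 ⇒ 6
put(6) @ H1 ⇒ s:=6
H0 returns 0
H1 returns (0, 6)
H2 returns [(0, 6)]
= [(0, 6)]

Answer: [(0, 6)]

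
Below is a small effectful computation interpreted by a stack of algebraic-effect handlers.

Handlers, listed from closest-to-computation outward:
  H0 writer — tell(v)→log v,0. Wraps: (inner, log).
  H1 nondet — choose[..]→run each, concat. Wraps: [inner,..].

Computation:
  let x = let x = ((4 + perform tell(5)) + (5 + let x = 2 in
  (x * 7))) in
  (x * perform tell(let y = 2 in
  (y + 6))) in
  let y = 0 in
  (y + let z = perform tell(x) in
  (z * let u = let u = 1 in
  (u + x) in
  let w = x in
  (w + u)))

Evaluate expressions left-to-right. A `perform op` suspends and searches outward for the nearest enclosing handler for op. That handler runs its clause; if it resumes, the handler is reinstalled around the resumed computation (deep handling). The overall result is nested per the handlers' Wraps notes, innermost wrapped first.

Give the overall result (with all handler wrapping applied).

Evaluation trace:
tell(5) @ H0 ⇒ log+=5
tell(8) @ H0 ⇒ log+=8
tell(0) @ H0 ⇒ log+=0
H0 returns (0, (5, 8, 0))
H1 returns [(0, (5, 8, 0))]
= [(0, (5, 8, 0))]

Answer: [(0, (5, 8, 0))]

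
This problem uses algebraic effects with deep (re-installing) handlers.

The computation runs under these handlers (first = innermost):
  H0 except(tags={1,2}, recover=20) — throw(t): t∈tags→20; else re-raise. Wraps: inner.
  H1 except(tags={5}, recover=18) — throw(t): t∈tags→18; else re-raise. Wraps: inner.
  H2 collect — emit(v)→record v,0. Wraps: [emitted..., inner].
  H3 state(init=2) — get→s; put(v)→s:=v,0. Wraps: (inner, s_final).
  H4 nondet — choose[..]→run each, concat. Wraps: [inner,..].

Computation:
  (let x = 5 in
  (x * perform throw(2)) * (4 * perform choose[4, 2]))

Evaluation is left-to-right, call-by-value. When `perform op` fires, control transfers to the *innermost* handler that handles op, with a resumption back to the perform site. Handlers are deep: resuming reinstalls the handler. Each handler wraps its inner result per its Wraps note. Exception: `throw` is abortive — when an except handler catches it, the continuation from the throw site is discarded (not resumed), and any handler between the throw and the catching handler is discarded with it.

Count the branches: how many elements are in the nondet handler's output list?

Evaluation trace:
throw(2) @ H0 caught ⇒ 20
H1 returns 20
H2 returns [20]
H3 returns ([20], 2)
H4 returns [([20], 2)]
= [([20], 2)]

Answer: 1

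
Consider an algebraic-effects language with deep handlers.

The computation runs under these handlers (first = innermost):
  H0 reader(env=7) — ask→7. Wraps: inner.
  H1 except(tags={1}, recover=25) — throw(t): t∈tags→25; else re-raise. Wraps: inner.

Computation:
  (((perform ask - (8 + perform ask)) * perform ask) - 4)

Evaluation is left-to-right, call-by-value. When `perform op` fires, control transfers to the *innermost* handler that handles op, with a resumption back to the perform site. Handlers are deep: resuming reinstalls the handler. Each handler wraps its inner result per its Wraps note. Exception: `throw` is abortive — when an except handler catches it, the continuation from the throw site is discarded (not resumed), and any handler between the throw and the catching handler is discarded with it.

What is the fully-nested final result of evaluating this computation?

Answer: -60

Working:
ask @ H0 ⇒ 7
ask @ H0 ⇒ 7
ask @ H0 ⇒ 7
H0 returns -60
H1 returns -60
= -60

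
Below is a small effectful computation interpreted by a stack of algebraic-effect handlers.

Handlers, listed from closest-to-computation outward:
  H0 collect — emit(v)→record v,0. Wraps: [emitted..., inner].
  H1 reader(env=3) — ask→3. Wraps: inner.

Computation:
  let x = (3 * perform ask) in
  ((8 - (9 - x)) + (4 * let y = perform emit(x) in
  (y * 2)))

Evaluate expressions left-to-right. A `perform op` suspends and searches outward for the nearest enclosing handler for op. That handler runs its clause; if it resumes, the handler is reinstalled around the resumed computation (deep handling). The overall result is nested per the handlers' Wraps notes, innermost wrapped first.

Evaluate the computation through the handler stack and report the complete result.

Answer: [9, 8]

Evaluation trace:
ask @ H1 ⇒ 3
emit(9) @ H0 ⇒ out+=9
H0 returns [9, 8]
H1 returns [9, 8]
= [9, 8]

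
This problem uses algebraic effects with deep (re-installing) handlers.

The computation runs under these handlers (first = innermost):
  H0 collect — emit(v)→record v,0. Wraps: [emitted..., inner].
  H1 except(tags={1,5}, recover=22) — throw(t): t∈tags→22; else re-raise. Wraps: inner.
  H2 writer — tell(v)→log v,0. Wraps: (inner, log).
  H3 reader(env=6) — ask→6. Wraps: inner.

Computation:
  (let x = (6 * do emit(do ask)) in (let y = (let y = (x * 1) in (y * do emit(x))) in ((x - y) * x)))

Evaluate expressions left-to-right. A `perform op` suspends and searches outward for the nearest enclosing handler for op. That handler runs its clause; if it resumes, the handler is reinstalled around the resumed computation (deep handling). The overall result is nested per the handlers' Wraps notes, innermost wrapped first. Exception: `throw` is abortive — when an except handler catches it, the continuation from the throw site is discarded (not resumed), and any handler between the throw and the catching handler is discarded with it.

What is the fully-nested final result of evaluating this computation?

Working:
ask @ H3 ⇒ 6
emit(6) @ H0 ⇒ out+=6
emit(0) @ H0 ⇒ out+=0
H0 returns [6, 0, 0]
H1 returns [6, 0, 0]
H2 returns ([6, 0, 0], ())
H3 returns ([6, 0, 0], ())
= ([6, 0, 0], ())

Answer: ([6, 0, 0], ())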